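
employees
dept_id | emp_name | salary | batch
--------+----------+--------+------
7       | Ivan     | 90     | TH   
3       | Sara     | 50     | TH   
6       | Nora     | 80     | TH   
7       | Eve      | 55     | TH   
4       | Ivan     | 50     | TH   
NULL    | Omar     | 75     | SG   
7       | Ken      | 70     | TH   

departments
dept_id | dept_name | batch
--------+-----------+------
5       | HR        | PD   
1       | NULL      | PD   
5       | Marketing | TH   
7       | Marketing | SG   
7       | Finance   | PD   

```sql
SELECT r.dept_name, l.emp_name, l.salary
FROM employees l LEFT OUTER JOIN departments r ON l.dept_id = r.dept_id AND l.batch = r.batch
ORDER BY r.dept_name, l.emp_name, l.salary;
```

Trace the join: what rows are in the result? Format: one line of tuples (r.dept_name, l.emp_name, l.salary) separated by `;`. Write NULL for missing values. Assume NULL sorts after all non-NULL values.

(NULL, Eve, 55); (NULL, Ivan, 50); (NULL, Ivan, 90); (NULL, Ken, 70); (NULL, Nora, 80); (NULL, Omar, 75); (NULL, Sara, 50)

LEFT JOIN keeps every row from `employees`; unmatched rows get NULL for `departments`'s columns.
Matching on l.dept_id = r.dept_id AND l.batch = r.batch. A NULL in a compared column never satisfies the condition.
- dept_id=7, batch=TH: no r row matches, row kept with r columns NULL.
- dept_id=3, batch=TH: no r row matches, row kept with r columns NULL.
- dept_id=6, batch=TH: no r row matches, row kept with r columns NULL.
- dept_id=7, batch=TH: no r row matches, row kept with r columns NULL.
- dept_id=4, batch=TH: no r row matches, row kept with r columns NULL.
- dept_id=NULL, batch=SG: no r row matches, row kept with r columns NULL.
- dept_id=7, batch=TH: no r row matches, row kept with r columns NULL.
After projecting and ordering:
r.dept_name | l.emp_name | l.salary
NULL | Eve | 55
NULL | Ivan | 50
NULL | Ivan | 90
NULL | Ken | 70
NULL | Nora | 80
NULL | Omar | 75
NULL | Sara | 50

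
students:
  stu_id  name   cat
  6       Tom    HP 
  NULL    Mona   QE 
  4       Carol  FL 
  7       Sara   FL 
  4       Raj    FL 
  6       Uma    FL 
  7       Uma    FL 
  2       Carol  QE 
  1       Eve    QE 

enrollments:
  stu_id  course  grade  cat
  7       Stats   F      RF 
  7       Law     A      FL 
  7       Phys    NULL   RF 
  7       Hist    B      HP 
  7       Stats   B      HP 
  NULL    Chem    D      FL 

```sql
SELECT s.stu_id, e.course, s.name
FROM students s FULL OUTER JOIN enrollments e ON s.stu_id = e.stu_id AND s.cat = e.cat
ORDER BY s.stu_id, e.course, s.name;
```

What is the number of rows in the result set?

14

FULL OUTER JOIN keeps every row from both sides; unmatched rows get NULL for the other side's columns.
Matching on s.stu_id = e.stu_id AND s.cat = e.cat. A NULL in a compared column never satisfies the condition.
Matched pairs: 2; unmatched s rows kept: 7; unmatched e rows kept: 5.
Total: 2 matched + 12 padded = 14 rows.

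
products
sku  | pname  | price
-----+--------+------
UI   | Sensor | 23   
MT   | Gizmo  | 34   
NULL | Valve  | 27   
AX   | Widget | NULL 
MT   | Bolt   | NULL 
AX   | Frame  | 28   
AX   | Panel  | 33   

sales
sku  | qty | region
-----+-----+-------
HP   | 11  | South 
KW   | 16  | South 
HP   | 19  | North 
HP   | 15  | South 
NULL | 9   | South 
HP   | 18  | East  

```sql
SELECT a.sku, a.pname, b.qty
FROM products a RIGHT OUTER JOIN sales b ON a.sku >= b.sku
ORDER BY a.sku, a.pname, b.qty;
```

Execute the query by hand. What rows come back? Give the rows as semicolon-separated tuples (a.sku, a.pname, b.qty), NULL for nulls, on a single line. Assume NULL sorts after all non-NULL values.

RIGHT JOIN keeps every row from `sales`; unmatched rows get NULL for `products`'s columns.
Matching on a.sku >= b.sku. A NULL in a compared column never satisfies the condition.
- a row (sku=UI): matches 5 b row(s) → 5 output row(s).
- a row (sku=MT): matches 5 b row(s) → 5 output row(s).
- a row (sku=NULL): no match.
- a row (sku=AX): no match.
- a row (sku=MT): matches 5 b row(s) → 5 output row(s).
- a row (sku=AX): no match.
- a row (sku=AX): no match.
- 1 b row(s) had no a match → kept, a columns NULL.

(MT, Bolt, 11); (MT, Bolt, 15); (MT, Bolt, 16); (MT, Bolt, 18); (MT, Bolt, 19); (MT, Gizmo, 11); (MT, Gizmo, 15); (MT, Gizmo, 16); (MT, Gizmo, 18); (MT, Gizmo, 19); (UI, Sensor, 11); (UI, Sensor, 15); (UI, Sensor, 16); (UI, Sensor, 18); (UI, Sensor, 19); (NULL, NULL, 9)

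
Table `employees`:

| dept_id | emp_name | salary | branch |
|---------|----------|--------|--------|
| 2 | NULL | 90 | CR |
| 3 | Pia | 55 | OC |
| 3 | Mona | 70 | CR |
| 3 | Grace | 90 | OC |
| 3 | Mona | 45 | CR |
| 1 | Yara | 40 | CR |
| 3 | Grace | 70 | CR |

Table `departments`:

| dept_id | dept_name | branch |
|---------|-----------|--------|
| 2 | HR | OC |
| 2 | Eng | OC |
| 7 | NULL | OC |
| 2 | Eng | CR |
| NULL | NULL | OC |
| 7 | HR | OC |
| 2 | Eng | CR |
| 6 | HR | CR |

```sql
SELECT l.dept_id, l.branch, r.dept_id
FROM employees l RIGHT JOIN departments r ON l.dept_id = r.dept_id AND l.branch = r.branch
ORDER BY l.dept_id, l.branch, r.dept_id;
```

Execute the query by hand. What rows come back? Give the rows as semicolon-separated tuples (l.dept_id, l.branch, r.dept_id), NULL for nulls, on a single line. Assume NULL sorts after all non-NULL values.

(2, CR, 2); (2, CR, 2); (NULL, NULL, 2); (NULL, NULL, 2); (NULL, NULL, 6); (NULL, NULL, 7); (NULL, NULL, 7); (NULL, NULL, NULL)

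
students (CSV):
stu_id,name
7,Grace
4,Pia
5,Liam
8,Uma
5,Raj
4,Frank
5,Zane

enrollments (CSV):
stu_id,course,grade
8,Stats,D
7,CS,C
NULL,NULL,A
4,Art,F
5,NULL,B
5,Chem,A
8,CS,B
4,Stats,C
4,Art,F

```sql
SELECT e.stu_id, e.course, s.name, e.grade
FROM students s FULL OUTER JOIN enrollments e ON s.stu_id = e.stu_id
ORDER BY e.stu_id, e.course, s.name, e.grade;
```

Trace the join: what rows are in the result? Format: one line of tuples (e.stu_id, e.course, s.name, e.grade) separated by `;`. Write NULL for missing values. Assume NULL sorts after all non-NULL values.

FULL OUTER JOIN keeps every row from both sides; unmatched rows get NULL for the other side's columns.
Matching on s.stu_id = e.stu_id. A NULL in a compared column never satisfies the condition.
- stu_id=7: 1 matching e row(s), so 1 row(s) emitted.
- stu_id=4: 3 matching e row(s), so 3 row(s) emitted.
- stu_id=5: 2 matching e row(s), so 2 row(s) emitted.
- stu_id=8: 2 matching e row(s), so 2 row(s) emitted.
- stu_id=5: 2 matching e row(s), so 2 row(s) emitted.
- stu_id=4: 3 matching e row(s), so 3 row(s) emitted.
- stu_id=5: 2 matching e row(s), so 2 row(s) emitted.
- 1 row(s) from e found no s partner → padded with NULL.

(4, Art, Frank, F); (4, Art, Frank, F); (4, Art, Pia, F); (4, Art, Pia, F); (4, Stats, Frank, C); (4, Stats, Pia, C); (5, Chem, Liam, A); (5, Chem, Raj, A); (5, Chem, Zane, A); (5, NULL, Liam, B); (5, NULL, Raj, B); (5, NULL, Zane, B); (7, CS, Grace, C); (8, CS, Uma, B); (8, Stats, Uma, D); (NULL, NULL, NULL, A)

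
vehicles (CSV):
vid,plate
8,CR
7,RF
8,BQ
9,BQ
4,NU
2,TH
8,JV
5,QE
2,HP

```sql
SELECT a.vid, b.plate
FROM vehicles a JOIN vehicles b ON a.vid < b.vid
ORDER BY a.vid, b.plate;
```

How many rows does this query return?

32

INNER JOIN keeps only pairs where the ON condition holds.
Matching on a.vid < b.vid.
- a[0] vid=8 → 1 match(es) in b → 1 row(s).
- a[1] vid=7 → 4 match(es) in b → 4 row(s).
- a[2] vid=8 → 1 match(es) in b → 1 row(s).
- a[3] vid=9 → no match; dropped.
- a[4] vid=4 → 6 match(es) in b → 6 row(s).
- a[5] vid=2 → 7 match(es) in b → 7 row(s).
- a[6] vid=8 → 1 match(es) in b → 1 row(s).
- a[7] vid=5 → 5 match(es) in b → 5 row(s).
- a[8] vid=2 → 7 match(es) in b → 7 row(s).
Total: 32 rows.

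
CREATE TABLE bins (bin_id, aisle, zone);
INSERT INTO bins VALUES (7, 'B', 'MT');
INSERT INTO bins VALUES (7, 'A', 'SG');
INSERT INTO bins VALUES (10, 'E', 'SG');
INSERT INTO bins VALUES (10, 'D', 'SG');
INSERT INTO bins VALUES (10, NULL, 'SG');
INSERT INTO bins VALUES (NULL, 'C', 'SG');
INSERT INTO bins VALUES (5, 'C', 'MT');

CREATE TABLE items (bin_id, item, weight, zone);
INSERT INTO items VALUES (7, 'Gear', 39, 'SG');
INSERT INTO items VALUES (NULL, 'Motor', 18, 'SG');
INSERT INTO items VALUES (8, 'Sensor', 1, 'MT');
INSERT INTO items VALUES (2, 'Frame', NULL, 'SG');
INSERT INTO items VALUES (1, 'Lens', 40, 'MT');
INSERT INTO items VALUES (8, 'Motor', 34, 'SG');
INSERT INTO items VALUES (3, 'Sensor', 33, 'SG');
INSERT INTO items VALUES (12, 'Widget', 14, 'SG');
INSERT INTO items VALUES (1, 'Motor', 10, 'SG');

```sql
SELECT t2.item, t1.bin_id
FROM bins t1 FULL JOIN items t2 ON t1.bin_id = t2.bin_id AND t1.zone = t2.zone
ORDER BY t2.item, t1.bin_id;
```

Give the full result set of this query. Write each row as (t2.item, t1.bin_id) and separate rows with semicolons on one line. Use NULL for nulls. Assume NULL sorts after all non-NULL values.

(Frame, NULL); (Gear, 7); (Lens, NULL); (Motor, NULL); (Motor, NULL); (Motor, NULL); (Sensor, NULL); (Sensor, NULL); (Widget, NULL); (NULL, 5); (NULL, 7); (NULL, 10); (NULL, 10); (NULL, 10); (NULL, NULL)

FULL OUTER JOIN keeps every row from both sides; unmatched rows get NULL for the other side's columns.
Matching on t1.bin_id = t2.bin_id AND t1.zone = t2.zone. A NULL in a compared column never satisfies the condition.
- t1 (bin_id=7, zone=MT) has no partner → padded with NULL.
- t1 (bin_id=7, zone=SG) pairs with 1 row(s) of t2.
- t1 (bin_id=10, zone=SG) has no partner → padded with NULL.
- t1 (bin_id=10, zone=SG) has no partner → padded with NULL.
- t1 (bin_id=10, zone=SG) has no partner → padded with NULL.
- t1 (bin_id=NULL, zone=SG) has no partner → padded with NULL.
- t1 (bin_id=5, zone=MT) has no partner → padded with NULL.
- 8 t2 row(s) had no t1 match → kept, t1 columns NULL.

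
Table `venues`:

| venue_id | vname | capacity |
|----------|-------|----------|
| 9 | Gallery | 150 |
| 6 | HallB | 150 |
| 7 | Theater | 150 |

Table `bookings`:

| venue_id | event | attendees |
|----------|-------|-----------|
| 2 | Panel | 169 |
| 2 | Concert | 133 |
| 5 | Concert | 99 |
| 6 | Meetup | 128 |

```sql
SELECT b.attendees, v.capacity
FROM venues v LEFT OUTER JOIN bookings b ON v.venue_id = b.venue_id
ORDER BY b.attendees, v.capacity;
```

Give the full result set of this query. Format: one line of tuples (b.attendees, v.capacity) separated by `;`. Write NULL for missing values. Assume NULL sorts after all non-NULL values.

LEFT JOIN keeps every row from `venues`; unmatched rows get NULL for `bookings`'s columns.
Matching on v.venue_id = b.venue_id.
Matched pairs: 1; unmatched v rows kept: 2.

(128, 150); (NULL, 150); (NULL, 150)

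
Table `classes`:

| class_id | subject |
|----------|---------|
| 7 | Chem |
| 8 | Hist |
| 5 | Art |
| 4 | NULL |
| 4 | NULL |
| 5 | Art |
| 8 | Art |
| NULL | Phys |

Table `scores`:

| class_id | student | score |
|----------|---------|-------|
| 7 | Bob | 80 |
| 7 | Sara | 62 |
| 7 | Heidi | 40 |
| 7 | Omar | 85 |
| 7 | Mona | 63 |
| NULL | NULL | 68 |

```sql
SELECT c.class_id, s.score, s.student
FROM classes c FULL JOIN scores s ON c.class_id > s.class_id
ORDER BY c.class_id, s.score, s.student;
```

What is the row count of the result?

FULL OUTER JOIN keeps every row from both sides; unmatched rows get NULL for the other side's columns.
Matching on c.class_id > s.class_id. A NULL in a compared column never satisfies the condition.
- class_id=7: no s row matches, row kept with s columns NULL.
- class_id=8: 5 matching s row(s), so 5 row(s) emitted.
- class_id=5: no s row matches, row kept with s columns NULL.
- class_id=4: no s row matches, row kept with s columns NULL.
- class_id=4: no s row matches, row kept with s columns NULL.
- class_id=5: no s row matches, row kept with s columns NULL.
- class_id=8: 5 matching s row(s), so 5 row(s) emitted.
- class_id=NULL: no s row matches, row kept with s columns NULL.
- plus 1 unmatched s row(s), each kept with NULL c columns.
Total: 10 matched + 7 padded = 17 rows.

17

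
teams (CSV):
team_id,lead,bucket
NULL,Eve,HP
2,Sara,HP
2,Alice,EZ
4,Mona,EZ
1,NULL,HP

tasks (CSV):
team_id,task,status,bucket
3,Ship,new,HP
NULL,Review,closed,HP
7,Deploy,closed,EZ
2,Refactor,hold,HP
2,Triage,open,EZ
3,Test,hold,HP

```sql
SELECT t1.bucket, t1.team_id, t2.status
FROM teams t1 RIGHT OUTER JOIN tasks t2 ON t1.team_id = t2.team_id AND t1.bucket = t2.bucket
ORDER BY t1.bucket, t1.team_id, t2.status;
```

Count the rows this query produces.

6

RIGHT JOIN keeps every row from `tasks`; unmatched rows get NULL for `teams`'s columns.
Matching on t1.team_id = t2.team_id AND t1.bucket = t2.bucket. A NULL in a compared column never satisfies the condition.
Matched pairs: 2; unmatched t2 rows kept: 4.
Total: 2 matched + 4 padded = 6 rows.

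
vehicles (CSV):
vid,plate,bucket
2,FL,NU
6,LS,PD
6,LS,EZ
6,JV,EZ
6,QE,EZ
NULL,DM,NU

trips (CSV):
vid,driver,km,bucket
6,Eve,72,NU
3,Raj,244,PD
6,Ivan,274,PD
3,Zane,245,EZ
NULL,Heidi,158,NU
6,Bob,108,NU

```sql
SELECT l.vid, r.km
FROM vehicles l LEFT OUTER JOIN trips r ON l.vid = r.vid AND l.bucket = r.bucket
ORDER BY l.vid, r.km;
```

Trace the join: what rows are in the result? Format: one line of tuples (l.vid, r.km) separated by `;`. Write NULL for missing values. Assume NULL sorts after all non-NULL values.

LEFT JOIN keeps every row from `vehicles`; unmatched rows get NULL for `trips`'s columns.
Matching on l.vid = r.vid AND l.bucket = r.bucket. A NULL in a compared column never satisfies the condition.
Matched pairs: 1; unmatched l rows kept: 5.

(2, NULL); (6, 274); (6, NULL); (6, NULL); (6, NULL); (NULL, NULL)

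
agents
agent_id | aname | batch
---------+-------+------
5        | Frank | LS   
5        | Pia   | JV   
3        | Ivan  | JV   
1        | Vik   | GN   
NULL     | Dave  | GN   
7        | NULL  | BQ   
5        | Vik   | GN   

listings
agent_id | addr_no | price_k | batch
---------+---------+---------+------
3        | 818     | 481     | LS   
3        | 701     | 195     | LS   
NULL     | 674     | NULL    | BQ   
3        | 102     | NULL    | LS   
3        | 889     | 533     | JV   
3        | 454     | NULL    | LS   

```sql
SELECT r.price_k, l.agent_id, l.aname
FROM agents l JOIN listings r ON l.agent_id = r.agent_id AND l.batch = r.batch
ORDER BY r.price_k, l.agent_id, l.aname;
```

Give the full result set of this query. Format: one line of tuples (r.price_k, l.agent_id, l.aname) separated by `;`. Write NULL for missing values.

(533, 3, Ivan)

INNER JOIN keeps only pairs where the ON condition holds.
Matching on l.agent_id = r.agent_id AND l.batch = r.batch. A NULL in a compared column never satisfies the condition.
- l[0] agent_id=5, batch=LS → no match; dropped.
- l[1] agent_id=5, batch=JV → no match; dropped.
- l[2] agent_id=3, batch=JV → 1 match(es) in r → 1 row(s).
- l[3] agent_id=1, batch=GN → no match; dropped.
- l[4] agent_id=NULL, batch=GN → no match; dropped.
- l[5] agent_id=7, batch=BQ → no match; dropped.
- l[6] agent_id=5, batch=GN → no match; dropped.
After projecting and ordering:
r.price_k | l.agent_id | l.aname
533 | 3 | Ivan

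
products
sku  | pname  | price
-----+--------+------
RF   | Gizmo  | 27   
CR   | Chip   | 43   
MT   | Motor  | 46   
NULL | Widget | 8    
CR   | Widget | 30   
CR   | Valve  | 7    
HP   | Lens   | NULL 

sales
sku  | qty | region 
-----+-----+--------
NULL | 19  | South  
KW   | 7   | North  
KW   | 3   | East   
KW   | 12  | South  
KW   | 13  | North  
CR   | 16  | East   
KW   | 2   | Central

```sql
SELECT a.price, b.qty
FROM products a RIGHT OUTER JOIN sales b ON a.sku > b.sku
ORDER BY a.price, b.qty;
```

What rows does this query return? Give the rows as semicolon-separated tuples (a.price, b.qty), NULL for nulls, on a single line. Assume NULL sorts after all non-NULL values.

(27, 2); (27, 3); (27, 7); (27, 12); (27, 13); (27, 16); (46, 2); (46, 3); (46, 7); (46, 12); (46, 13); (46, 16); (NULL, 16); (NULL, 19)

RIGHT JOIN keeps every row from `sales`; unmatched rows get NULL for `products`'s columns.
Matching on a.sku > b.sku. A NULL in a compared column never satisfies the condition.
- sku=RF: 6 matching b row(s), so 6 row(s) emitted.
- sku=CR: no matching b row.
- sku=MT: 6 matching b row(s), so 6 row(s) emitted.
- sku=NULL: no matching b row.
- sku=CR: no matching b row.
- sku=CR: no matching b row.
- sku=HP: 1 matching b row(s), so 1 row(s) emitted.
- plus 1 unmatched b row(s), each kept with NULL a columns.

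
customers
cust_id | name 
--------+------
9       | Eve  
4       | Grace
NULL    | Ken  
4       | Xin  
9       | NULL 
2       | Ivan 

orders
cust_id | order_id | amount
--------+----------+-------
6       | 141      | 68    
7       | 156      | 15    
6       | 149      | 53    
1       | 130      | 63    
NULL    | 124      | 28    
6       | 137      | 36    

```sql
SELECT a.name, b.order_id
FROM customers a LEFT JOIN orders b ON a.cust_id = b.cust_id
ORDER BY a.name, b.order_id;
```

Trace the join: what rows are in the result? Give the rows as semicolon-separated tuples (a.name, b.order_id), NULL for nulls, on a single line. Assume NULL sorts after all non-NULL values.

(Eve, NULL); (Grace, NULL); (Ivan, NULL); (Ken, NULL); (Xin, NULL); (NULL, NULL)

LEFT JOIN keeps every row from `customers`; unmatched rows get NULL for `orders`'s columns.
Matching on a.cust_id = b.cust_id. A NULL in a compared column never satisfies the condition.
Matched pairs: 0; unmatched a rows kept: 6.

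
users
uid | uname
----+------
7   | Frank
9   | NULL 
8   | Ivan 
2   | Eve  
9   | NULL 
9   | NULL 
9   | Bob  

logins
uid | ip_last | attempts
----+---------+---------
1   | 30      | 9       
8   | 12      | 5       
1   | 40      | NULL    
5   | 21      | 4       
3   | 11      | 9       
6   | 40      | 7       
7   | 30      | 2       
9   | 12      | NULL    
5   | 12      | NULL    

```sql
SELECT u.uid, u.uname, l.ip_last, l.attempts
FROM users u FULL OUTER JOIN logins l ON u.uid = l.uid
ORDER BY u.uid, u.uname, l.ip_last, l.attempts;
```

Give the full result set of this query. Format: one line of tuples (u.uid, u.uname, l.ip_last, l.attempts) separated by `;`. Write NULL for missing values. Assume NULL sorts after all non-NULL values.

FULL OUTER JOIN keeps every row from both sides; unmatched rows get NULL for the other side's columns.
Matching on u.uid = l.uid.
- u row (uid=7): matches 1 l row(s) → 1 output row(s).
- u row (uid=9): matches 1 l row(s) → 1 output row(s).
- u row (uid=8): matches 1 l row(s) → 1 output row(s).
- u row (uid=2): no match → kept, l columns NULL.
- u row (uid=9): matches 1 l row(s) → 1 output row(s).
- u row (uid=9): matches 1 l row(s) → 1 output row(s).
- u row (uid=9): matches 1 l row(s) → 1 output row(s).
- plus 6 unmatched l row(s), each kept with NULL u columns.

(2, Eve, NULL, NULL); (7, Frank, 30, 2); (8, Ivan, 12, 5); (9, Bob, 12, NULL); (9, NULL, 12, NULL); (9, NULL, 12, NULL); (9, NULL, 12, NULL); (NULL, NULL, 11, 9); (NULL, NULL, 12, NULL); (NULL, NULL, 21, 4); (NULL, NULL, 30, 9); (NULL, NULL, 40, 7); (NULL, NULL, 40, NULL)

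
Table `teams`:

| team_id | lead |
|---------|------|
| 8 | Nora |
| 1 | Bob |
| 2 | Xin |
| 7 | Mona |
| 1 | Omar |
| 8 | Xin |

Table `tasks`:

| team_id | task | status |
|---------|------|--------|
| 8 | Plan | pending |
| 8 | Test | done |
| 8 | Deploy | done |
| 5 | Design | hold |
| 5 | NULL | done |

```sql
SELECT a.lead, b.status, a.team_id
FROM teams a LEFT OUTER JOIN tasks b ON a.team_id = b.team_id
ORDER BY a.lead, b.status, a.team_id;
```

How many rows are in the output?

LEFT JOIN keeps every row from `teams`; unmatched rows get NULL for `tasks`'s columns.
Matching on a.team_id = b.team_id.
- team_id=8: 3 matching b row(s), so 3 row(s) emitted.
- team_id=1: no b row matches, row kept with b columns NULL.
- team_id=2: no b row matches, row kept with b columns NULL.
- team_id=7: no b row matches, row kept with b columns NULL.
- team_id=1: no b row matches, row kept with b columns NULL.
- team_id=8: 3 matching b row(s), so 3 row(s) emitted.
Total: 6 matched + 4 padded = 10 rows.

10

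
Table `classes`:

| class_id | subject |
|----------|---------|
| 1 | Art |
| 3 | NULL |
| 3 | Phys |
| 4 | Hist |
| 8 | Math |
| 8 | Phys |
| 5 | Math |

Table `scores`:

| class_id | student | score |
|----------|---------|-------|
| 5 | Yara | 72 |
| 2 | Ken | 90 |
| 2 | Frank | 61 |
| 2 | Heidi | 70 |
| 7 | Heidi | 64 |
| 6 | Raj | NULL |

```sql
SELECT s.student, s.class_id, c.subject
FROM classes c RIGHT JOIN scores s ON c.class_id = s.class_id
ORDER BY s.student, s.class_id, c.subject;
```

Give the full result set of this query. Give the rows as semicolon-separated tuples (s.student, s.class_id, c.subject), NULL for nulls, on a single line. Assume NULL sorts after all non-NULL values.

(Frank, 2, NULL); (Heidi, 2, NULL); (Heidi, 7, NULL); (Ken, 2, NULL); (Raj, 6, NULL); (Yara, 5, Math)

RIGHT JOIN keeps every row from `scores`; unmatched rows get NULL for `classes`'s columns.
Matching on c.class_id = s.class_id.
- class_id=1: no matching s row.
- class_id=3: no matching s row.
- class_id=3: no matching s row.
- class_id=4: no matching s row.
- class_id=8: no matching s row.
- class_id=8: no matching s row.
- class_id=5: 1 matching s row(s), so 1 row(s) emitted.
- 5 row(s) from s found no c partner → padded with NULL.
After projecting and ordering:
s.student | s.class_id | c.subject
Frank | 2 | NULL
Heidi | 2 | NULL
Heidi | 7 | NULL
Ken | 2 | NULL
Raj | 6 | NULL
Yara | 5 | Math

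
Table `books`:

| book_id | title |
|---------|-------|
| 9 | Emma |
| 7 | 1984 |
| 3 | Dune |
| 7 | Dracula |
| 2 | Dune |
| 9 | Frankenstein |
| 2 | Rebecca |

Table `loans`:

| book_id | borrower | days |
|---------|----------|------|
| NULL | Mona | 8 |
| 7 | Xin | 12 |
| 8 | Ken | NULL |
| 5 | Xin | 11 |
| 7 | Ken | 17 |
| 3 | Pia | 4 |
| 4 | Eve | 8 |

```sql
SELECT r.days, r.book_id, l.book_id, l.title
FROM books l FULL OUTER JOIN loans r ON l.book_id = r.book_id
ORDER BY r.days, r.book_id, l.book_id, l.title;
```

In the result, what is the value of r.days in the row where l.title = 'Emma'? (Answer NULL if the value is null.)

NULL

FULL OUTER JOIN keeps every row from both sides; unmatched rows get NULL for the other side's columns.
Matching on l.book_id = r.book_id. A NULL in a compared column never satisfies the condition.
- l (book_id=9) has no partner → padded with NULL.
- l (book_id=7) pairs with 2 row(s) of r.
- l (book_id=3) pairs with 1 row(s) of r.
- l (book_id=7) pairs with 2 row(s) of r.
- l (book_id=2) has no partner → padded with NULL.
- l (book_id=9) has no partner → padded with NULL.
- l (book_id=2) has no partner → padded with NULL.
- plus 4 unmatched r row(s), each kept with NULL l columns.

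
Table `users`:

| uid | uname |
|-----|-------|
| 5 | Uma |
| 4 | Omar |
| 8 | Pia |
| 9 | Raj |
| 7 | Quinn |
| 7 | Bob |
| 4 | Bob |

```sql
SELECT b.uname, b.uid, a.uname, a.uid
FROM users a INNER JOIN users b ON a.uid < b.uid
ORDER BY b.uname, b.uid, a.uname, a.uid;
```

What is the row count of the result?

INNER JOIN keeps only pairs where the ON condition holds.
Matching on a.uid < b.uid.
- uid=5: 4 matching b row(s), so 4 row(s) emitted.
- uid=4: 5 matching b row(s), so 5 row(s) emitted.
- uid=8: 1 matching b row(s), so 1 row(s) emitted.
- uid=9: no matching b row, dropped.
- uid=7: 2 matching b row(s), so 2 row(s) emitted.
- uid=7: 2 matching b row(s), so 2 row(s) emitted.
- uid=4: 5 matching b row(s), so 5 row(s) emitted.
Total: 19 rows.

19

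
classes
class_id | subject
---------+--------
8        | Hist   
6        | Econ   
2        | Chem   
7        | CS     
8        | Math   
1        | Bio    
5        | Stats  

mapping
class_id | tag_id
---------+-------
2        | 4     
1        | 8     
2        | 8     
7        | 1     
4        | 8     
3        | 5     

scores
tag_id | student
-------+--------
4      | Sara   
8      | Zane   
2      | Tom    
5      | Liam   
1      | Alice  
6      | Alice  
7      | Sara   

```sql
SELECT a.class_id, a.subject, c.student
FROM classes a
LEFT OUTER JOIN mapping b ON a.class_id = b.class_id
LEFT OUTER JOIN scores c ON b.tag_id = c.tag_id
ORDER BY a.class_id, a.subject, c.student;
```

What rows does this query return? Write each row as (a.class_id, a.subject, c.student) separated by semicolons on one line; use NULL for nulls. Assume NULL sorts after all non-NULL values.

Joins associate left-to-right: classes LEFT JOIN mapping on class_id gives 8 intermediate row(s).
Then LEFT JOIN `scores c` on tag_id: each of those 8 rows is kept; rows whose b.tag_id has no match in c get NULL for c's columns.

(1, Bio, Zane); (2, Chem, Sara); (2, Chem, Zane); (5, Stats, NULL); (6, Econ, NULL); (7, CS, Alice); (8, Hist, NULL); (8, Math, NULL)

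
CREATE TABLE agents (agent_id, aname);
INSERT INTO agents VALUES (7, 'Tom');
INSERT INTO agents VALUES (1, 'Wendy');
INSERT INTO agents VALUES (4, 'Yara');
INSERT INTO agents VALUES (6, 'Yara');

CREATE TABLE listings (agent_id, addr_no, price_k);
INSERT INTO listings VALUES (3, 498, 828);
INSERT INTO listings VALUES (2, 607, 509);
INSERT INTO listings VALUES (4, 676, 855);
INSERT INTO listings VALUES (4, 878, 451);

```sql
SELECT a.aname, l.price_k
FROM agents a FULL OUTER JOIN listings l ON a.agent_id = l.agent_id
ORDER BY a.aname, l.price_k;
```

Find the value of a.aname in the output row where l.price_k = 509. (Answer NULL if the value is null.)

FULL OUTER JOIN keeps every row from both sides; unmatched rows get NULL for the other side's columns.
Matching on a.agent_id = l.agent_id.
Matched pairs: 2; unmatched a rows kept: 3; unmatched l rows kept: 2.

NULL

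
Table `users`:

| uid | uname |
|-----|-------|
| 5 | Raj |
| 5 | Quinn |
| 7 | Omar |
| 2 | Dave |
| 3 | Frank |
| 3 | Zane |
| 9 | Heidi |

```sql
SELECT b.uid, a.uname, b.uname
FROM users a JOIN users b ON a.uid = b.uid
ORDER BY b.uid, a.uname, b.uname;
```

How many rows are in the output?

INNER JOIN keeps only pairs where the ON condition holds.
Matching on a.uid = b.uid.
- uid=5: 2 matching b row(s), so 2 row(s) emitted.
- uid=5: 2 matching b row(s), so 2 row(s) emitted.
- uid=7: 1 matching b row(s), so 1 row(s) emitted.
- uid=2: 1 matching b row(s), so 1 row(s) emitted.
- uid=3: 2 matching b row(s), so 2 row(s) emitted.
- uid=3: 2 matching b row(s), so 2 row(s) emitted.
- uid=9: 1 matching b row(s), so 1 row(s) emitted.
Total: 11 rows.

11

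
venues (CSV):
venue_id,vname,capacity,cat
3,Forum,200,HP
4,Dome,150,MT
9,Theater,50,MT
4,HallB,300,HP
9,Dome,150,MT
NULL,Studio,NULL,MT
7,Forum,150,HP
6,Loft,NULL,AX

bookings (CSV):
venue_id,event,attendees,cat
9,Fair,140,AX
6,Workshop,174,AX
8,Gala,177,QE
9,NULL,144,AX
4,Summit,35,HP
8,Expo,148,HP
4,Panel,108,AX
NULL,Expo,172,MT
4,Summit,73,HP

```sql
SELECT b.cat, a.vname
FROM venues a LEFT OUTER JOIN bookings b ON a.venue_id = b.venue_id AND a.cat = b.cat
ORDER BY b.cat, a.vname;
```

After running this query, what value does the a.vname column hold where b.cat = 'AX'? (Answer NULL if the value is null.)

Loft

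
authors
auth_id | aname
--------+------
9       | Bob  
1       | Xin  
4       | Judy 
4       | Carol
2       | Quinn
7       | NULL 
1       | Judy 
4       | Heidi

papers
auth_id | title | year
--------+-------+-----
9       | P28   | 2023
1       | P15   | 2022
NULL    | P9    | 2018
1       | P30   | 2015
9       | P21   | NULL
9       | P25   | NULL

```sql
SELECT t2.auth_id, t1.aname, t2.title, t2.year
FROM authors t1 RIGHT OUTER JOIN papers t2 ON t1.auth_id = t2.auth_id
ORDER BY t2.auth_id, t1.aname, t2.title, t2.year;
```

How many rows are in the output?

RIGHT JOIN keeps every row from `papers`; unmatched rows get NULL for `authors`'s columns.
Matching on t1.auth_id = t2.auth_id. A NULL in a compared column never satisfies the condition.
- t1 row (auth_id=9): matches 3 t2 row(s) → 3 output row(s).
- t1 row (auth_id=1): matches 2 t2 row(s) → 2 output row(s).
- t1 row (auth_id=4): no match.
- t1 row (auth_id=4): no match.
- t1 row (auth_id=2): no match.
- t1 row (auth_id=7): no match.
- t1 row (auth_id=1): matches 2 t2 row(s) → 2 output row(s).
- t1 row (auth_id=4): no match.
- plus 1 unmatched t2 row(s), each kept with NULL t1 columns.
Total: 7 matched + 1 padded = 8 rows.

8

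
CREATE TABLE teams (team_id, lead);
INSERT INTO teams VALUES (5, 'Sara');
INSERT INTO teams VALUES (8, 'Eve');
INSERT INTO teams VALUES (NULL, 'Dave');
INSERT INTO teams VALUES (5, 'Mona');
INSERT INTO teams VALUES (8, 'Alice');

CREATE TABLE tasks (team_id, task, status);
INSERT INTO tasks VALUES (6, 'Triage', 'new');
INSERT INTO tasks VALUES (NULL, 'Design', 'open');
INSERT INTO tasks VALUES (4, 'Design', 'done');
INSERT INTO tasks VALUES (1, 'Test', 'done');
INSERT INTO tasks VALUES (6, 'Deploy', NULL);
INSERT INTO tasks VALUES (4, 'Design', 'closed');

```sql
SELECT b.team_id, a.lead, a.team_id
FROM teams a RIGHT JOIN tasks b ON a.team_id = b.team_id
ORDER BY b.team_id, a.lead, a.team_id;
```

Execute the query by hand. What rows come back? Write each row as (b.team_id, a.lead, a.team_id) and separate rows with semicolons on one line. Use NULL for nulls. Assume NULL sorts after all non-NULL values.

RIGHT JOIN keeps every row from `tasks`; unmatched rows get NULL for `teams`'s columns.
Matching on a.team_id = b.team_id. A NULL in a compared column never satisfies the condition.
Matched pairs: 0; unmatched b rows kept: 6.

(1, NULL, NULL); (4, NULL, NULL); (4, NULL, NULL); (6, NULL, NULL); (6, NULL, NULL); (NULL, NULL, NULL)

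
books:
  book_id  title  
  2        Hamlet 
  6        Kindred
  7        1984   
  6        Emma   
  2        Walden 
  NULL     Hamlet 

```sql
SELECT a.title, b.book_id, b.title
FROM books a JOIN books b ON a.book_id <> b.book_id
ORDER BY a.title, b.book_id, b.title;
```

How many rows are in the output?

INNER JOIN keeps only pairs where the ON condition holds.
Matching on a.book_id <> b.book_id. A NULL in a compared column never satisfies the condition.
- a (book_id=2) pairs with 3 row(s) of b.
- a (book_id=6) pairs with 3 row(s) of b.
- a (book_id=7) pairs with 4 row(s) of b.
- a (book_id=6) pairs with 3 row(s) of b.
- a (book_id=2) pairs with 3 row(s) of b.
- a (book_id=NULL) has no partner → excluded.
Total: 16 rows.

16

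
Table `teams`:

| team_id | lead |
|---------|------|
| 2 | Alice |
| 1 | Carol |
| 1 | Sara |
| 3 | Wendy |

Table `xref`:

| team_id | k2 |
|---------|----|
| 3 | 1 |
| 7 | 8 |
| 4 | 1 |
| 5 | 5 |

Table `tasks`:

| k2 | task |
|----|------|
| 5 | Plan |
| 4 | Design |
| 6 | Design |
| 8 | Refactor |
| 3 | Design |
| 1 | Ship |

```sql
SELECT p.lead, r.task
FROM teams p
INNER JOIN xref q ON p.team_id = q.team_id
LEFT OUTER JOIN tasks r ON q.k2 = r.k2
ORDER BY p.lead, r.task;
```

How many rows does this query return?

1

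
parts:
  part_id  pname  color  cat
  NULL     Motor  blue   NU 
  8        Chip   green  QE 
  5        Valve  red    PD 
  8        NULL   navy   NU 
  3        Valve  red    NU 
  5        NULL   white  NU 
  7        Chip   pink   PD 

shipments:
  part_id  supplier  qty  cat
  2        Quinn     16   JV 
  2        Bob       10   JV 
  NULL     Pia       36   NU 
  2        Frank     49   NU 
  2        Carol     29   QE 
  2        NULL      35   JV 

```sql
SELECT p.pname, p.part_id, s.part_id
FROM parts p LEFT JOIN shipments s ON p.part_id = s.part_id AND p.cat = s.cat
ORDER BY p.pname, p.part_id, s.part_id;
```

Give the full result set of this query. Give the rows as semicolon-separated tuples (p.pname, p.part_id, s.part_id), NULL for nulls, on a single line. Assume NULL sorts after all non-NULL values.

(Chip, 7, NULL); (Chip, 8, NULL); (Motor, NULL, NULL); (Valve, 3, NULL); (Valve, 5, NULL); (NULL, 5, NULL); (NULL, 8, NULL)

LEFT JOIN keeps every row from `parts`; unmatched rows get NULL for `shipments`'s columns.
Matching on p.part_id = s.part_id AND p.cat = s.cat. A NULL in a compared column never satisfies the condition.
Matched pairs: 0; unmatched p rows kept: 7.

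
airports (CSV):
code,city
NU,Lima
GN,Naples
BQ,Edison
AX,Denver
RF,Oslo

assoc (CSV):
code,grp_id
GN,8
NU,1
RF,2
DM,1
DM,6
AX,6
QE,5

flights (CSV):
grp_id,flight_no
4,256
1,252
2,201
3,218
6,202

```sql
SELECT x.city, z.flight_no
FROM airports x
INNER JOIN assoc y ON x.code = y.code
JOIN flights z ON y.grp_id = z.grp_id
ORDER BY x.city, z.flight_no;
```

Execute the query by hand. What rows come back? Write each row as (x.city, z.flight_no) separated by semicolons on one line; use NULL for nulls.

(Denver, 202); (Lima, 252); (Oslo, 201)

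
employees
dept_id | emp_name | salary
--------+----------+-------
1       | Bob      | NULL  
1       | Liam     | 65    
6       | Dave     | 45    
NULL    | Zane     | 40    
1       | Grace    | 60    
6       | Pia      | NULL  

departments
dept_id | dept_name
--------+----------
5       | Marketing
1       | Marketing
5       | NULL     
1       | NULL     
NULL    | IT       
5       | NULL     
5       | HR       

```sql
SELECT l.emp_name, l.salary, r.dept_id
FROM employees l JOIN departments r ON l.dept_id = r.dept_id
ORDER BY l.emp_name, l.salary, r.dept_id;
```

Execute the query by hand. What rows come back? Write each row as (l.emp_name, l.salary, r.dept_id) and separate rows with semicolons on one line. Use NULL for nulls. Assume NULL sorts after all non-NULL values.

INNER JOIN keeps only pairs where the ON condition holds.
Matching on l.dept_id = r.dept_id. A NULL in a compared column never satisfies the condition.
- dept_id=1: 2 matching r row(s), so 2 row(s) emitted.
- dept_id=1: 2 matching r row(s), so 2 row(s) emitted.
- dept_id=6: no matching r row, dropped.
- dept_id=NULL: no matching r row, dropped.
- dept_id=1: 2 matching r row(s), so 2 row(s) emitted.
- dept_id=6: no matching r row, dropped.
After projecting and ordering:
l.emp_name | l.salary | r.dept_id
Bob | NULL | 1
Bob | NULL | 1
Grace | 60 | 1
Grace | 60 | 1
Liam | 65 | 1
Liam | 65 | 1

(Bob, NULL, 1); (Bob, NULL, 1); (Grace, 60, 1); (Grace, 60, 1); (Liam, 65, 1); (Liam, 65, 1)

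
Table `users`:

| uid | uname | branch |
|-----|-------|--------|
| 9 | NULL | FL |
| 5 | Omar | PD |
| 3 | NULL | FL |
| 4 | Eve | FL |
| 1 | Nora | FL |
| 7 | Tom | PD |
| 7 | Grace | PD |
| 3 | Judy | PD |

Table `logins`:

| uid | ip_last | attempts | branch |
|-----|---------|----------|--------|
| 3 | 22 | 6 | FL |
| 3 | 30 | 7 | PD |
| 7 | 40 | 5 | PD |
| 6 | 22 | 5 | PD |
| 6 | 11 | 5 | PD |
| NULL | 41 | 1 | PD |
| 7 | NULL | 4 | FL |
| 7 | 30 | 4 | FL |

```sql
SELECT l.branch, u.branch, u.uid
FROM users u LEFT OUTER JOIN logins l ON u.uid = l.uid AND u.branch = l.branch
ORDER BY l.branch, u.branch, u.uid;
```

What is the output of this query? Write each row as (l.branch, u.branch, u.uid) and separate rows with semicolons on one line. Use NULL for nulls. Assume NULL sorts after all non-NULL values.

(FL, FL, 3); (PD, PD, 3); (PD, PD, 7); (PD, PD, 7); (NULL, FL, 1); (NULL, FL, 4); (NULL, FL, 9); (NULL, PD, 5)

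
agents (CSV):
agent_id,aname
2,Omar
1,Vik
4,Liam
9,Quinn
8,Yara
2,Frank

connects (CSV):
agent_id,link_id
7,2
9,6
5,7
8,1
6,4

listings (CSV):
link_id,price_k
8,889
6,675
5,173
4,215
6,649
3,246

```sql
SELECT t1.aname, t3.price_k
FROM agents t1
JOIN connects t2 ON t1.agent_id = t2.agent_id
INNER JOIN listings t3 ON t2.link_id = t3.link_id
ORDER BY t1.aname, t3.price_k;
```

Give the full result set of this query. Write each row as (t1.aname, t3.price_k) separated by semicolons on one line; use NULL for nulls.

Step 1 — t1 INNER JOIN t2 on agent_id → 2 row(s).
Then INNER JOIN `listings t3` on link_id: keep only rows whose t2.link_id appears in t3.

(Quinn, 649); (Quinn, 675)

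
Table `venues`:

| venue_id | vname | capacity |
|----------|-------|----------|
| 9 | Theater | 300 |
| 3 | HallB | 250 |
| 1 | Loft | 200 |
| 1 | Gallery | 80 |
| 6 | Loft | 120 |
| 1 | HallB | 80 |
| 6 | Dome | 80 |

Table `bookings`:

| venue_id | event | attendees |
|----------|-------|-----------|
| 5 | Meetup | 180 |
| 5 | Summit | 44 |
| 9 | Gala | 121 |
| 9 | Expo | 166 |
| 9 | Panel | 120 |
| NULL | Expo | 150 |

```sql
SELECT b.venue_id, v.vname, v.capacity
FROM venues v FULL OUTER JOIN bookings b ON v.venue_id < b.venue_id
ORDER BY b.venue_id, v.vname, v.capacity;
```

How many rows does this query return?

28

FULL OUTER JOIN keeps every row from both sides; unmatched rows get NULL for the other side's columns.
Matching on v.venue_id < b.venue_id. A NULL in a compared column never satisfies the condition.
Matched pairs: 26; unmatched v rows kept: 1; unmatched b rows kept: 1.
Total: 26 matched + 2 padded = 28 rows.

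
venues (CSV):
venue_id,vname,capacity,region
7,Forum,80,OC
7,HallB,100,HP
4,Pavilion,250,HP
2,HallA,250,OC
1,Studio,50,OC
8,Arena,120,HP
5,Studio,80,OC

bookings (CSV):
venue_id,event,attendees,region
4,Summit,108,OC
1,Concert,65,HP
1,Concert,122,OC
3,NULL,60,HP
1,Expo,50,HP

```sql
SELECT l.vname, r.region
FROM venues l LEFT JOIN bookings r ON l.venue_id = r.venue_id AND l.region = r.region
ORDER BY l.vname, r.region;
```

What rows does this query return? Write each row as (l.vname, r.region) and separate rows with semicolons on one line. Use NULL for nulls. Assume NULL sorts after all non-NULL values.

(Arena, NULL); (Forum, NULL); (HallA, NULL); (HallB, NULL); (Pavilion, NULL); (Studio, OC); (Studio, NULL)

LEFT JOIN keeps every row from `venues`; unmatched rows get NULL for `bookings`'s columns.
Matching on l.venue_id = r.venue_id AND l.region = r.region.
- venue_id=7, region=OC: no r row matches, row kept with r columns NULL.
- venue_id=7, region=HP: no r row matches, row kept with r columns NULL.
- venue_id=4, region=HP: no r row matches, row kept with r columns NULL.
- venue_id=2, region=OC: no r row matches, row kept with r columns NULL.
- venue_id=1, region=OC: 1 matching r row(s), so 1 row(s) emitted.
- venue_id=8, region=HP: no r row matches, row kept with r columns NULL.
- venue_id=5, region=OC: no r row matches, row kept with r columns NULL.
After projecting and ordering:
l.vname | r.region
Arena | NULL
Forum | NULL
HallA | NULL
HallB | NULL
Pavilion | NULL
Studio | OC
Studio | NULL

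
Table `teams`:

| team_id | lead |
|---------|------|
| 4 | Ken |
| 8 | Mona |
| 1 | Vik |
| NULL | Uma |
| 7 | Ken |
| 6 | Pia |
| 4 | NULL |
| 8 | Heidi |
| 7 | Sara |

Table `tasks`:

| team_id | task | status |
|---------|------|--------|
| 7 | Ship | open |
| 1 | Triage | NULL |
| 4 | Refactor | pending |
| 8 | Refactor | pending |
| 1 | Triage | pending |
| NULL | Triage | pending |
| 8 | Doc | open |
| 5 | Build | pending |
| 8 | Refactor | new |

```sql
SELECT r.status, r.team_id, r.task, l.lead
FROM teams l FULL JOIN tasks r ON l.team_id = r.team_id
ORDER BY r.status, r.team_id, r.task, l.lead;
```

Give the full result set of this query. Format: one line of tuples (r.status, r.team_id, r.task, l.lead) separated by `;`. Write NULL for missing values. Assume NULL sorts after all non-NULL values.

FULL OUTER JOIN keeps every row from both sides; unmatched rows get NULL for the other side's columns.
Matching on l.team_id = r.team_id. A NULL in a compared column never satisfies the condition.
- l (team_id=4) pairs with 1 row(s) of r.
- l (team_id=8) pairs with 3 row(s) of r.
- l (team_id=1) pairs with 2 row(s) of r.
- l (team_id=NULL) has no partner → padded with NULL.
- l (team_id=7) pairs with 1 row(s) of r.
- l (team_id=6) has no partner → padded with NULL.
- l (team_id=4) pairs with 1 row(s) of r.
- l (team_id=8) pairs with 3 row(s) of r.
- l (team_id=7) pairs with 1 row(s) of r.
- plus 2 unmatched r row(s), each kept with NULL l columns.

(new, 8, Refactor, Heidi); (new, 8, Refactor, Mona); (open, 7, Ship, Ken); (open, 7, Ship, Sara); (open, 8, Doc, Heidi); (open, 8, Doc, Mona); (pending, 1, Triage, Vik); (pending, 4, Refactor, Ken); (pending, 4, Refactor, NULL); (pending, 5, Build, NULL); (pending, 8, Refactor, Heidi); (pending, 8, Refactor, Mona); (pending, NULL, Triage, NULL); (NULL, 1, Triage, Vik); (NULL, NULL, NULL, Pia); (NULL, NULL, NULL, Uma)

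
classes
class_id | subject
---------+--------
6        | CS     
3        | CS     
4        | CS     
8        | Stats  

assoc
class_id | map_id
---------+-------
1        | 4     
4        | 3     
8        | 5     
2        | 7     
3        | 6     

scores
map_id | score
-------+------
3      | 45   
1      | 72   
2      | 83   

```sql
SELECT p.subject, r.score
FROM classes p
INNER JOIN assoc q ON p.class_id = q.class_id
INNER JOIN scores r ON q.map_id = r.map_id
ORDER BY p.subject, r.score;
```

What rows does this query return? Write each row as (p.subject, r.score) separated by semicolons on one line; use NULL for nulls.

(CS, 45)

Step 1 — p INNER JOIN q on class_id → 3 row(s).
Then INNER JOIN `scores r` on map_id: keep only rows whose q.map_id appears in r.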